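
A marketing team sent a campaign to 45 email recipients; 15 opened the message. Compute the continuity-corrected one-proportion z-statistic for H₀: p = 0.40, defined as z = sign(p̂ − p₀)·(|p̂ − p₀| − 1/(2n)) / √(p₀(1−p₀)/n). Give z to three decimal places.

p̂ = 15/45 = 0.33333. p̂ − p₀ = -0.066667.
Continuity correction 1/(2n) = 1/90 = 0.011111.
Corrected numerator: |-0.066667| − 0.011111 = 0.055556.
SE₀ = √(0.40·0.60/45) = 0.073030.
z = −0.055556/0.073030 = -0.761.

z = -0.761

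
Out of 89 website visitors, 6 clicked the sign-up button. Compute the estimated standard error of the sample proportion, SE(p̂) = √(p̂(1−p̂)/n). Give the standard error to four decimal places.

SE = 0.0266

p̂ = 6/89 = 0.06742.
p̂(1−p̂) = 0.06742·0.93258 = 0.062875.
Dividing by n and taking the root: √0.000706461 = 0.0266.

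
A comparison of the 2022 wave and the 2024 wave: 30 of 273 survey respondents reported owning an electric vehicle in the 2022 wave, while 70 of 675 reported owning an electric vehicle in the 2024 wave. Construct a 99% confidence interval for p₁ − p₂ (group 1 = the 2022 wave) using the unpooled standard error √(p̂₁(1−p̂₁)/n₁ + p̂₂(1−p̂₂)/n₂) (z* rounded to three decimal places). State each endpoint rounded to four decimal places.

p̂₁ = 0.10989, p̂₂ = 0.10370, so the observed difference is 0.00619.
Unpooled SE = √(p̂₁(1−p̂₁)/n₁ + p̂₂(1−p̂₂)/n₂) = √(0.000358294 + 0.000137703) = 0.022271.
For 99% confidence, z* = 2.576. Margin = 2.576·0.022271 = 0.05737.
CI: 0.00619 ± 0.05737 = (-0.0512, 0.0636).

(-0.0512, 0.0636)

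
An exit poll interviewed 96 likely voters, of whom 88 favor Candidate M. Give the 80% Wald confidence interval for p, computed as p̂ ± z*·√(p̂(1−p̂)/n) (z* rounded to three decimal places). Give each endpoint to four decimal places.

The sample proportion is 88/96 = 0.91667.
SE(p̂) = √(0.91667·0.08333/96) = 0.028208.
For 80% confidence, z* = 1.282.
Margin = 1.282·0.028208 = 0.03616.
CI: 0.91667 ± 0.03616 = (0.8805, 0.9528).

(0.8805, 0.9528)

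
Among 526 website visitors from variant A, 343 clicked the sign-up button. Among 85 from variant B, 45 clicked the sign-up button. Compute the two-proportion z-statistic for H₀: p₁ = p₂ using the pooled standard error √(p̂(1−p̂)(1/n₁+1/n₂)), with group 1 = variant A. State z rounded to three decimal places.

z = 2.180

p̂₁ = 343/526 = 0.65209, p̂₂ = 45/85 = 0.52941.
Pooled p̂ = (343+45)/(526+85) = 388/611 = 0.63502.
SE = √[p̂(1−p̂)(1/n₁+1/n₂)] = √[0.63502·0.36498·(1/526+1/85)] ≈ 0.056279.
z = 0.12268/0.056279 = 2.180.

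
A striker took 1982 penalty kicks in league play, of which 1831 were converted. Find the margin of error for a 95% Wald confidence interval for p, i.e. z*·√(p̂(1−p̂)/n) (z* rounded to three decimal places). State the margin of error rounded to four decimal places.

p̂ = 1831/1982 = 0.92381.
Standard error of p̂: √(0.070381/1982) = √0.000035510 = 0.005959.
z* = 1.960 at the 95% level.
So ME = 0.0117.

ME = 0.0117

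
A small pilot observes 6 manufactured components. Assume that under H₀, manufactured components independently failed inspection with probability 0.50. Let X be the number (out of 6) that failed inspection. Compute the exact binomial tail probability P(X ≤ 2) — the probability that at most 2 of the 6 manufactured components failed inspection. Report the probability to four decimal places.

P = 0.3438

X ~ Binomial(n=6, p=0.50).
P(X ≤ 2) = C(6,0)·0.50^0·0.50^6 + C(6,1)·0.50^1·0.50^5 + C(6,2)·0.50^2·0.50^4.
= 0.015625 + 0.093750 + 0.234375 = 0.3438.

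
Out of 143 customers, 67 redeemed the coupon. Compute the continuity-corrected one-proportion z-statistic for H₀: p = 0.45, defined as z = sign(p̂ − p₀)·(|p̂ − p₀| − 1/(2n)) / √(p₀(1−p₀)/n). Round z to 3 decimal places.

With x = 67 successes in n = 143, p̂ = 0.46853. p̂ − p₀ = 0.018531.
Continuity correction 1/(2n) = 1/286 = 0.003497.
Corrected numerator: |0.018531| − 0.003497 = 0.015034.
Under H₀, SE = √(p₀(1−p₀)/n) = √(0.45·0.55/143) = √0.001730769 = 0.041603.
z = +0.015034/0.041603 = 0.361.

z = 0.361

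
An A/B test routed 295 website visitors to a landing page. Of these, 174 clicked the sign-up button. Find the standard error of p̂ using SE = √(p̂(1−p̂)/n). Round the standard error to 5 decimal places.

p̂ = 174/295 = 0.58983.
p̂(1−p̂) = 0.58983·0.41017 = 0.241931.
Dividing by n and taking the root: √0.000820105 = 0.02864.

SE = 0.02864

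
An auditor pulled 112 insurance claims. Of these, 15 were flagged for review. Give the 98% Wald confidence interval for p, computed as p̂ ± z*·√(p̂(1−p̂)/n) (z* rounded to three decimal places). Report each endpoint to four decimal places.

With x = 15 successes in n = 112, p̂ = 0.13393.
SE(p̂) = √(0.13393·0.86607/112) = 0.032181.
The 98% critical value is z* = 2.326.
Margin of error: 2.326 × 0.032181 = 0.07485.
So the interval runs from 0.0591 to 0.2088.

(0.0591, 0.2088)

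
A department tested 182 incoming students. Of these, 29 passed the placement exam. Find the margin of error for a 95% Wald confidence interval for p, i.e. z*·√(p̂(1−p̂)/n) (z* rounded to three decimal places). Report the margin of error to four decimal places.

ME = 0.0532

Sample proportion p̂ = 29/182 = 0.15934.
SE(p̂) = √(0.15934·0.84066/182) = 0.027129.
The 95% critical value is z* = 1.960.
Margin of error = z*·SE = 1.960 × 0.027129 = 0.0532.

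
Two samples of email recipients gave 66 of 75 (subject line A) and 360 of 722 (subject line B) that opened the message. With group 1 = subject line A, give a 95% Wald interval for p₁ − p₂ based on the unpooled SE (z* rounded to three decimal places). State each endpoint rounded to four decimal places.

p̂₁ = 0.88000, p̂₂ = 0.49861, so the observed difference is 0.38139.
SE = √(0.001408000 + 0.000346258) = √0.001754258 = 0.041884.
For 95% confidence, z* = 1.960. Margin = 1.960·0.041884 = 0.08209.
Interval: 0.38139 ± 0.08209 → (0.2993, 0.4635).

(0.2993, 0.4635)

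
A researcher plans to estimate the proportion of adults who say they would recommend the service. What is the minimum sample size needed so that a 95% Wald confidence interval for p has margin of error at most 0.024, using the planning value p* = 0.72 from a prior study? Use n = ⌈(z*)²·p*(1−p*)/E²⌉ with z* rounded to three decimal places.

n = 1345

z* = 1.960 at the 95% level.
p*(1−p*) = 0.72·0.28 = 0.2016.
(z*)²·p*(1−p*)/E² = 3.841600·0.2016/0.000576 = 1344.560.
⌈1344.560⌉ = 1345.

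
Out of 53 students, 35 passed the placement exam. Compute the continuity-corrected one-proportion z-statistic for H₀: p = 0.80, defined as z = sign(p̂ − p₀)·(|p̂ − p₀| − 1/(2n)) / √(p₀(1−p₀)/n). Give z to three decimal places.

Sample proportion p̂ = 35/53 = 0.66038. p̂ − p₀ = -0.139623.
1/(2n) = 0.009434.
Corrected numerator: |-0.139623| − 0.009434 = 0.130189.
Under H₀, SE = √(p₀(1−p₀)/n) = √(0.80·0.20/53) = √0.003018868 = 0.054944.
z = (−)0.130189/0.054944 = -2.369.

z = -2.369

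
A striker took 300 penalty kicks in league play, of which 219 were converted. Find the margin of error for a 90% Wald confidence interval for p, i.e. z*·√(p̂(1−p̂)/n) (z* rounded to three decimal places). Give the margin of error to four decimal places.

p̂ = 219/300 = 0.73000.
SE(p̂) = √(0.73000·0.27000/300) = 0.025632.
The 90% critical value is z* = 1.645.
Margin of error = z*·SE = 1.645 × 0.025632 = 0.0422.

ME = 0.0422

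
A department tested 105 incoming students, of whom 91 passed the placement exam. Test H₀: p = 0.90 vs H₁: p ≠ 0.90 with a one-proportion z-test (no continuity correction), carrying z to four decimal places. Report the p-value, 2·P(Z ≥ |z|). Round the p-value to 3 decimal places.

p-value = 0.255

Sample proportion p̂ = 91/105 = 0.86667.
Null standard error: √(0.90·0.10/105) = √0.000857143 = 0.029277.
z = (p̂ − p₀)/SE = (91/105 − 0.90)/0.029277 ≈ -1.1386.
p-value = 2·P(Z ≥ |z|) with z = -1.1386 → 0.255.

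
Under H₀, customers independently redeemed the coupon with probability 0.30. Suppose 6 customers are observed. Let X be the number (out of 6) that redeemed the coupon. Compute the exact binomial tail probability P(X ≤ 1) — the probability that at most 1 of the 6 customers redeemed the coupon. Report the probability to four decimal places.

P = 0.4202

X ~ Binomial(n=6, p=0.30).
P(X ≤ 1) = C(6,0)·0.30^0·0.70^6 + C(6,1)·0.30^1·0.70^5.
= 0.117649 + 0.302526 = 0.4202.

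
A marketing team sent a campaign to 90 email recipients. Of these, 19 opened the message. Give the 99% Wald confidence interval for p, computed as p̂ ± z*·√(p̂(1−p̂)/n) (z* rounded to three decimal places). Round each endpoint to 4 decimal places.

p̂ = 19/90 = 0.21111.
SE(p̂) = √(0.21111·0.78889/90) = 0.043017.
The 99% critical value is z* = 2.576.
Margin = 2.576·0.043017 = 0.11081.
Interval: 0.21111 ± 0.11081 → (0.1003, 0.3219).

(0.1003, 0.3219)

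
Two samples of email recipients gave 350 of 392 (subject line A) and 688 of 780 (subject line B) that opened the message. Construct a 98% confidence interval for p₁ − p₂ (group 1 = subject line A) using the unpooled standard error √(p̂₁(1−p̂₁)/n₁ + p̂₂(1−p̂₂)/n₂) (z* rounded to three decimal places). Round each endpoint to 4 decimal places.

p̂₁ = 350/392 = 0.89286, p̂₂ = 688/780 = 0.88205; p̂₁ − p̂₂ = 0.01081.
SE = √(0.000244039 + 0.000133381) = √0.000377420 = 0.019427.
The 98% critical value is z* = 2.326. Margin of error = 0.04519.
CI: 0.01081 ± 0.04519 = (-0.0344, 0.0560).

(-0.0344, 0.0560)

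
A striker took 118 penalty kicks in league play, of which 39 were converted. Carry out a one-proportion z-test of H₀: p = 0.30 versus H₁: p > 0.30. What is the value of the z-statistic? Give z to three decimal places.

Sample proportion p̂ = 39/118 = 0.33051.
Null standard error: √(0.30·0.70/118) = √0.001779661 = 0.042186.
z = (0.33051 − 0.30)/0.042186 = 0.03051/0.042186 = 0.723.

z = 0.723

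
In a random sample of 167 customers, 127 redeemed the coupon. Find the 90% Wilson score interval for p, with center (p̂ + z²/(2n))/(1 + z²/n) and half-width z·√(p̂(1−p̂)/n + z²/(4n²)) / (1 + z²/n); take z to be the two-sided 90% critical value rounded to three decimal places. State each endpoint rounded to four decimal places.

p̂ = 127/167 = 0.76048; z = 1.645, so z² = 2.706025.
1 + z²/n = 1.016204.
Adjusted center: (0.76048 + z²/(2n))/1.016204 = 0.75633.
Radicand: p̂(1−p̂)/n + z²/(4n²) = 0.001090723 + 0.000024257 = 0.001114980.
Half-width = 1.645·√0.001114980/1.016204 = 0.05405.
So the interval runs from 0.7023 to 0.8104.

(0.7023, 0.8104)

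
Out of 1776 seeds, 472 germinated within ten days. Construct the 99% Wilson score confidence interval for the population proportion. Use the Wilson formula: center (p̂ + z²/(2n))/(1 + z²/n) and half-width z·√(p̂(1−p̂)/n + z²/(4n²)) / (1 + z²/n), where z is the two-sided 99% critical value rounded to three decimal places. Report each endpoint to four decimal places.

(0.2397, 0.2936)

Here p̂ = 472/1776 = 0.26577 and z = 2.576 (z² = 6.635776).
Denominator 1 + z²/n = 1 + 6.635776/1776 = 1.003736.
Adjusted center: (0.26577 + z²/(2n))/1.003736 = 0.26664.
Radicand: p̂(1−p̂)/n + z²/(4n²) = 0.000109873 + 0.000000526 = 0.000110399.
Half-width = 2.576·√0.000110399/1.003736 = 0.02697.
Interval: 0.26664 ± 0.02697 → (0.2397, 0.2936).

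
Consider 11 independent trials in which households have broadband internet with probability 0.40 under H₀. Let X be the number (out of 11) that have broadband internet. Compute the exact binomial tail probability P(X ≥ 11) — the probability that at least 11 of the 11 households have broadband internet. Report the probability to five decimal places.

P = 0.00004

X is binomial with n = 11 and p = 0.40.
P(X ≥ 11) = C(11,11)·0.40^11·0.60^0.
= 0.000042 = 0.00004.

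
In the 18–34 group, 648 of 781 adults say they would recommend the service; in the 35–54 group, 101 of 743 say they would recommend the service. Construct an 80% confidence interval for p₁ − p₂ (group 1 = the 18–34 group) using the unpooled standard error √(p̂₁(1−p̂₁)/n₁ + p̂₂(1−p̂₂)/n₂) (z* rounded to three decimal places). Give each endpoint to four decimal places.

(0.6702, 0.7174)

p̂₁ = 0.82971, p̂₂ = 0.13594, so the observed difference is 0.69377.
Unpooled SE = √(p̂₁(1−p̂₁)/n₁ + p̂₂(1−p̂₂)/n₂) = √(0.000180915 + 0.000158085) = 0.018412.
The 80% critical value is z* = 1.282. Margin = 1.282·0.018412 = 0.02360.
CI: 0.69377 ± 0.02360 = (0.6702, 0.7174).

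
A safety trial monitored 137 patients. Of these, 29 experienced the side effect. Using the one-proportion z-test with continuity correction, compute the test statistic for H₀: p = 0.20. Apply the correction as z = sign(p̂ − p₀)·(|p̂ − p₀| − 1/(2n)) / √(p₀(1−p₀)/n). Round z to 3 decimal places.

p̂ = 29/137 = 0.21168. p̂ − p₀ = 0.011679.
1/(2n) = 0.003650.
Corrected numerator: |0.011679| − 0.003650 = 0.008029.
SE₀ = √(0.20·0.80/137) = 0.034174.
z = (+)0.008029/0.034174 = 0.235.

z = 0.235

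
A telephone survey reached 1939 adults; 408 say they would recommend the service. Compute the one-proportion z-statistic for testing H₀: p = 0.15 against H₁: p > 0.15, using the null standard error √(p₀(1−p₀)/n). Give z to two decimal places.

p̂ = 408/1939 = 0.21042.
Under H₀, SE = √(p₀(1−p₀)/n) = √(0.15·0.85/1939) = √0.000065756 = 0.008109.
z = (p̂ − p₀)/SE = (0.21042 − 0.15)/0.008109 = 7.45.

z = 7.45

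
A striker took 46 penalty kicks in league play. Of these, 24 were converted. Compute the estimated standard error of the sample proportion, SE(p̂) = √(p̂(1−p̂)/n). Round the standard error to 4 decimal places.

Sample proportion p̂ = 24/46 = 0.52174.
p̂(1−p̂) = 0.249527.
SE = √(0.249527/46) = √0.005424500 = 0.0737.

SE = 0.0737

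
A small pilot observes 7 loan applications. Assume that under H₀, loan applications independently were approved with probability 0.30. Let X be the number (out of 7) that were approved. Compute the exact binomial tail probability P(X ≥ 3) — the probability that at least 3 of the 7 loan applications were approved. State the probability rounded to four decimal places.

P = 0.3529

X is binomial with n = 7 and p = 0.30.
P(X ≥ 3) = Σ_{j=3}^{7} C(7,j)·0.30^j·0.70^{7−j}.
= 0.226894 + 0.097240 + 0.025005 + 0.003572 + 0.000219 = 0.3529.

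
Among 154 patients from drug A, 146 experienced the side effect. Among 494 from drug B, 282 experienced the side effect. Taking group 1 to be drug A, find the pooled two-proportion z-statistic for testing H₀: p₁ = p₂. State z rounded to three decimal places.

z = 8.631

p̂₁ = 146/154 = 0.94805, p̂₂ = 282/494 = 0.57085.
Pooled p̂ = (146+282)/(154+494) = 428/648 = 0.66049.
Pooled SE = √[0.2242417·0.00851780] ≈ 0.043704.
z = 0.37720/0.043704 = 8.631.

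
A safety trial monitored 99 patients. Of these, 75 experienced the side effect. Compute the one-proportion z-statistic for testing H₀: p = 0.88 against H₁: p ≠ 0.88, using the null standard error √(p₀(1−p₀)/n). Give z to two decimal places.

With x = 75 successes in n = 99, p̂ = 0.75758.
SE₀ = √(0.88·0.12/99) = 0.032660.
z = (p̂ − p₀)/SE = (0.75758 − 0.88)/0.032660 = -3.75.

z = -3.75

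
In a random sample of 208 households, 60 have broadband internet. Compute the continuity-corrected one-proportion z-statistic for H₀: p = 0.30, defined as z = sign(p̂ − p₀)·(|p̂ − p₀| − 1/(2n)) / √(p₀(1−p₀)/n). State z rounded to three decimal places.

With x = 60 successes in n = 208, p̂ = 0.28846. p̂ − p₀ = -0.011538.
1/(2n) = 0.002404.
Corrected numerator: |-0.011538| − 0.002404 = 0.009134.
Null standard error: √(0.30·0.70/208) = √0.001009615 = 0.031774.
z = −0.009134/0.031774 = -0.287.

z = -0.287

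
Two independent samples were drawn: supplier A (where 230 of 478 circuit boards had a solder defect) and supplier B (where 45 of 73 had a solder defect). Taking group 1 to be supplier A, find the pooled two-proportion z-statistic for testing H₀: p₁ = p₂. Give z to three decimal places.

Sample proportions: p̂₁ = 230/478 = 0.48117 and p̂₂ = 45/73 = 0.61644.
Pooled p̂ = (230+45)/(478+73) = 275/551 = 0.49909.
Pooled SE = √[0.2499992·0.01579068] ≈ 0.062830.
z = -0.13527/0.062830 = -2.153.

z = -2.153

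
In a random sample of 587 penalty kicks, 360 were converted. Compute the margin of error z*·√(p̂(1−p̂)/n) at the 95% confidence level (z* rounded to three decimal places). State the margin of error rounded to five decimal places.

With x = 360 successes in n = 587, p̂ = 0.61329.
Standard error of p̂: √(0.237166/587) = √0.000404030 = 0.020101.
For 95% confidence, z* = 1.960.
So ME = 0.03940.

ME = 0.03940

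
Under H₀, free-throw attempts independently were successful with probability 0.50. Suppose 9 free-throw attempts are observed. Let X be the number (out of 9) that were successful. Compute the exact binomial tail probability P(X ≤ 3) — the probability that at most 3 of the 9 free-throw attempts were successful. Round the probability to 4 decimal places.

P = 0.2539

X ~ Binomial(n=9, p=0.50).
P(X ≤ 3) = C(9,0)·0.50^0·0.50^9 + C(9,1)·0.50^1·0.50^8 + C(9,2)·0.50^2·0.50^7 + C(9,3)·0.50^3·0.50^6.
= 0.001953 + 0.017578 + 0.070312 + 0.164062 = 0.2539.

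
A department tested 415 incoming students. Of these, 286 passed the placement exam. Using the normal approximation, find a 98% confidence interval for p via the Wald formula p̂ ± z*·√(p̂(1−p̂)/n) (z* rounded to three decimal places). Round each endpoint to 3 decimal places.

Sample proportion p̂ = 286/415 = 0.68916.
Standard error of p̂: √(0.214220/415) = √0.000516192 = 0.022720.
The 98% critical value is z* = 2.326.
Margin of error: 2.326 × 0.022720 = 0.05285.
Interval: 0.68916 ± 0.05285 → (0.636, 0.742).

(0.636, 0.742)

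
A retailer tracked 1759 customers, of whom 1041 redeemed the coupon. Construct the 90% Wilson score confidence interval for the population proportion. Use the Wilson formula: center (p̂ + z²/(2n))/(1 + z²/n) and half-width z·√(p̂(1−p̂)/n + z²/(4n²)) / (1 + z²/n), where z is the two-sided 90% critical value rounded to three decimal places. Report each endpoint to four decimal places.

(0.5724, 0.6109)

Here p̂ = 1041/1759 = 0.59181 and z = 1.645 (z² = 2.706025).
Denominator 1 + z²/n = 1 + 2.706025/1759 = 1.001538.
Adjusted center: (0.59181 + z²/(2n))/1.001538 = 0.59167.
Radicand: p̂(1−p̂)/n + z²/(4n²) = 0.000137334 + 0.000000219 = 0.000137553.
Half-width = z·√(radicand)/denom = 1.645·0.011728/1.001538 = 0.01926.
So the interval runs from 0.5724 to 0.6109.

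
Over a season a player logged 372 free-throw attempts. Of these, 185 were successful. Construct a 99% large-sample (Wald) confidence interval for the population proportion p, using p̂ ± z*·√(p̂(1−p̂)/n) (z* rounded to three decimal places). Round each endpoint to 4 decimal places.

(0.4305, 0.5641)

With x = 185 successes in n = 372, p̂ = 0.49731.
Standard error of p̂: √(0.249993/372) = √0.000672024 = 0.025923.
The 99% critical value is z* = 2.576.
Margin = 2.576·0.025923 = 0.06678.
Interval: 0.49731 ± 0.06678 → (0.4305, 0.5641).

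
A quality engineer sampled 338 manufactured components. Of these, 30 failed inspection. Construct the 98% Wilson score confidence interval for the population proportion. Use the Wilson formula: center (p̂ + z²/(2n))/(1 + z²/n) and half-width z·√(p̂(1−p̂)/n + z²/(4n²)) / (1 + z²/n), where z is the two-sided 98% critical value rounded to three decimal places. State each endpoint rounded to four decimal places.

p̂ = 30/338 = 0.08876; z = 2.326, so z² = 5.410276.
Denominator 1 + z²/n = 1 + 5.410276/338 = 1.016007.
Center = (0.08876 + 0.008003)/1.016007 = 0.09524.
Radicand: p̂(1−p̂)/n + z²/(4n²) = 0.000239289 + 0.000011839 = 0.000251128.
Half-width = 2.326·√0.000251128/1.016007 = 0.03628.
So the interval runs from 0.0590 to 0.1315.

(0.0590, 0.1315)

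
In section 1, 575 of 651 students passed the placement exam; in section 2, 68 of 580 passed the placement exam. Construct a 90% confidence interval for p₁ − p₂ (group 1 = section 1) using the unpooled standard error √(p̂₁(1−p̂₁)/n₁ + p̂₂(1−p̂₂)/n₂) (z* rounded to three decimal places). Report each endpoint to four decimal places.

(0.7358, 0.7962)

p̂₁ = 575/651 = 0.88326, p̂₂ = 68/580 = 0.11724; p̂₁ − p̂₂ = 0.76602.
SE = √(0.000158394 + 0.000178441) = √0.000336835 = 0.018353.
The 90% critical value is z* = 1.645. Margin = 1.645·0.018353 = 0.03019.
Interval: 0.76602 ± 0.03019 → (0.7358, 0.7962).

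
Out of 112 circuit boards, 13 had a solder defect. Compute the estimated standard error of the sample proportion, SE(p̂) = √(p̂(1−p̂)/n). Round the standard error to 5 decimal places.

SE = 0.03027

Sample proportion p̂ = 13/112 = 0.11607.
p̂(1−p̂) = 0.11607·0.88393 = 0.102598.
Dividing by n and taking the root: √0.000916054 = 0.03027.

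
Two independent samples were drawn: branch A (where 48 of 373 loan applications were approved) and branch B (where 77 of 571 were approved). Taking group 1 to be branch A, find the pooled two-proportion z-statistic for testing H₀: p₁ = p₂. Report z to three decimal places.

z = -0.273

p̂₁ = 48/373 = 0.12869, p̂₂ = 77/571 = 0.13485.
Pooled p̂ = (48+77)/(373+571) = 125/944 = 0.13242.
Pooled SE = √[0.1148815·0.00443228] ≈ 0.022565.
z = -0.00616/0.022565 = -0.273.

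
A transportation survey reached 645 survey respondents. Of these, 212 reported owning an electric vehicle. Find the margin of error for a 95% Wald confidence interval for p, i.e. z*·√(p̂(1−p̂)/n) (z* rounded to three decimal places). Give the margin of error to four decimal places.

p̂ = 212/645 = 0.32868.
Standard error of p̂: √(0.220650/645) = √0.000342093 = 0.018496.
For 95% confidence, z* = 1.960.
Margin of error = z*·SE = 1.960 × 0.018496 = 0.0363.

ME = 0.0363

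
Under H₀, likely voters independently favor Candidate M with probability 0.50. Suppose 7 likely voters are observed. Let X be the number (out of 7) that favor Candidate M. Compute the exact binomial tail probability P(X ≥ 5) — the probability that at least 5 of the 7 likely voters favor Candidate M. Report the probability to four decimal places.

X is binomial with n = 7 and p = 0.50.
P(X ≥ 5) = C(7,5)·0.50^5·0.50^2 + C(7,6)·0.50^6·0.50^1 + C(7,7)·0.50^7·0.50^0.
= 0.164062 + 0.054688 + 0.007812 = 0.2266.

P = 0.2266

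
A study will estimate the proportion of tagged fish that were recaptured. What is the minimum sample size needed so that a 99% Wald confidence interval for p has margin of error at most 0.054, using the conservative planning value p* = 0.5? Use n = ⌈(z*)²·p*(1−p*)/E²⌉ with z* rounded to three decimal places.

For 99% confidence, z* = 2.576.
p*(1−p*) = 0.50·0.50 = 0.2500.
Required n before rounding: 6.635776 × 0.2500 / 0.054² = 568.911.
⌈568.911⌉ = 569.

n = 569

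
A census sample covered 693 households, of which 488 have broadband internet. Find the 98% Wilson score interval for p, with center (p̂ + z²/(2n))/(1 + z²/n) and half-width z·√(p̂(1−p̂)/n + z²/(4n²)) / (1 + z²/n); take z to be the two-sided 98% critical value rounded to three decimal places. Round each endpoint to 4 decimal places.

p̂ = 488/693 = 0.70418; z = 2.326, so z² = 5.410276.
Denominator 1 + z²/n = 1 + 5.410276/693 = 1.007807.
Adjusted center: (0.70418 + z²/(2n))/1.007807 = 0.70260.
Radicand: p̂(1−p̂)/n + z²/(4n²) = 0.000300590 + 0.000002816 = 0.000303406.
Half-width = 2.326·√0.000303406/1.007807 = 0.04020.
So the interval runs from 0.6624 to 0.7428.

(0.6624, 0.7428)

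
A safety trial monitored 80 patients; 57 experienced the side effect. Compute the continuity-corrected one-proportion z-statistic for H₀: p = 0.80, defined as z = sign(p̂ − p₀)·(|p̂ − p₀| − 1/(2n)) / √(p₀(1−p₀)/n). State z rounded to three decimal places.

z = -1.817

The sample proportion is 57/80 = 0.71250. p̂ − p₀ = -0.087500.
Continuity correction 1/(2n) = 1/160 = 0.006250.
Corrected numerator: |-0.087500| − 0.006250 = 0.081250.
Null standard error: √(0.80·0.20/80) = √0.002000000 = 0.044721.
z = (−)0.081250/0.044721 = -1.817.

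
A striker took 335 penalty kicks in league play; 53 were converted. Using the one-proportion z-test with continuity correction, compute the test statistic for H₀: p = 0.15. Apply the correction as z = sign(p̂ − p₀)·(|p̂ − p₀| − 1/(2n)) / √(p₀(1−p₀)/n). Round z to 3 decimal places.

The sample proportion is 53/335 = 0.15821. p̂ − p₀ = 0.008209.
1/(2n) = 0.001493.
Corrected numerator: |0.008209| − 0.001493 = 0.006716.
Null standard error: √(0.15·0.85/335) = √0.000380597 = 0.019509.
z = (+)0.006716/0.019509 = 0.344.

z = 0.344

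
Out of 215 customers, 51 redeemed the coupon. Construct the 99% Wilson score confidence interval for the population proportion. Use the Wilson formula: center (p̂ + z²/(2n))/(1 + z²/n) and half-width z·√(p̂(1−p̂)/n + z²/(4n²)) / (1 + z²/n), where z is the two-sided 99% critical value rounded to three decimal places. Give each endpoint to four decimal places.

(0.1711, 0.3191)

Here p̂ = 51/215 = 0.23721 and z = 2.576 (z² = 6.635776).
1 + z²/n = 1.030864.
Center = (0.23721 + 0.015432)/1.030864 = 0.24508.
Radicand: p̂(1−p̂)/n + z²/(4n²) = 0.000841586 + 0.000035888 = 0.000877474.
Half-width = 2.576·√0.000877474/1.030864 = 0.07402.
So the interval runs from 0.1711 to 0.3191.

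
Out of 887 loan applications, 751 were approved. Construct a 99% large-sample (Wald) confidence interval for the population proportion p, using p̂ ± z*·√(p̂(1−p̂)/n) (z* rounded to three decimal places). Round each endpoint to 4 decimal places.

(0.8155, 0.8778)

The sample proportion is 751/887 = 0.84667.
SE = √(p̂(1−p̂)/n) = √(0.129817/887) = 0.012098.
For 99% confidence, z* = 2.576.
Margin of error: 2.576 × 0.012098 = 0.03116.
So the interval runs from 0.8155 to 0.8778.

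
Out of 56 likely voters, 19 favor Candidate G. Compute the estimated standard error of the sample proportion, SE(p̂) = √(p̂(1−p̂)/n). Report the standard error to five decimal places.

The sample proportion is 19/56 = 0.33929.
p̂(1−p̂) = 0.33929·0.66071 = 0.224172.
Dividing by n and taking the root: √0.004003071 = 0.06327.

SE = 0.06327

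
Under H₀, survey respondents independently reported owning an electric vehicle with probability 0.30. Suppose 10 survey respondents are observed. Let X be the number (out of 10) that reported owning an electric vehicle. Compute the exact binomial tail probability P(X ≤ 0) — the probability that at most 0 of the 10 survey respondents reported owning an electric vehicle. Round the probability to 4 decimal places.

X ~ Binomial(n=10, p=0.30).
P(X ≤ 0) = C(10,0)·0.30^0·0.70^10.
= 0.028248 = 0.0282.

P = 0.0282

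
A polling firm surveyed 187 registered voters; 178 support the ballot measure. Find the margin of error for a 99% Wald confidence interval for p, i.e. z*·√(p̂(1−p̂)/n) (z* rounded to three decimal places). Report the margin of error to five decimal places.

ME = 0.04032

p̂ = 178/187 = 0.95187.
SE = √(p̂(1−p̂)/n) = √(0.045812/187) = 0.015652.
The 99% critical value is z* = 2.576.
So ME = 0.04032.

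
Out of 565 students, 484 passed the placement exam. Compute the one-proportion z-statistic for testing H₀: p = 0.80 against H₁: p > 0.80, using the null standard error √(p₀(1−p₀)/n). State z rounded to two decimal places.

z = 3.37

With x = 484 successes in n = 565, p̂ = 0.85664.
SE₀ = √(0.80·0.20/565) = 0.016828.
z = (0.85664 − 0.80)/0.016828 = 0.05664/0.016828 = 3.37.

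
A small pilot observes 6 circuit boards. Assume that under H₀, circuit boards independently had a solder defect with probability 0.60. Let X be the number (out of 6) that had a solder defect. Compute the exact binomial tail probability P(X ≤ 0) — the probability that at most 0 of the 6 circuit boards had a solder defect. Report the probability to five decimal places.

X is binomial with n = 6 and p = 0.60.
P(X ≤ 0) = C(6,0)·0.60^0·0.40^6.
= 0.004096 = 0.00410.

P = 0.00410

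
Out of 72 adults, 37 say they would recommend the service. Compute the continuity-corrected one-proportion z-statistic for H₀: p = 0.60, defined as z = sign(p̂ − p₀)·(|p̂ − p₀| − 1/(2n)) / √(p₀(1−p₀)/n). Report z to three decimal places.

z = -1.371

With x = 37 successes in n = 72, p̂ = 0.51389. p̂ − p₀ = -0.086111.
Continuity correction 1/(2n) = 1/144 = 0.006944.
Corrected numerator: |-0.086111| − 0.006944 = 0.079167.
SE₀ = √(0.60·0.40/72) = 0.057735.
z = (−)0.079167/0.057735 = -1.371.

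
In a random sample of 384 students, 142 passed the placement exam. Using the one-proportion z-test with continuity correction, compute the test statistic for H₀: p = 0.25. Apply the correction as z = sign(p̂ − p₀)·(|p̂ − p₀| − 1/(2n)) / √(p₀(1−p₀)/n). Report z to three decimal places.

Sample proportion p̂ = 142/384 = 0.36979. p̂ − p₀ = 0.119792.
1/(2n) = 0.001302.
Corrected numerator: |0.119792| − 0.001302 = 0.118490.
Under H₀, SE = √(p₀(1−p₀)/n) = √(0.25·0.75/384) = √0.000488281 = 0.022097.
z = +0.118490/0.022097 = 5.362.

z = 5.362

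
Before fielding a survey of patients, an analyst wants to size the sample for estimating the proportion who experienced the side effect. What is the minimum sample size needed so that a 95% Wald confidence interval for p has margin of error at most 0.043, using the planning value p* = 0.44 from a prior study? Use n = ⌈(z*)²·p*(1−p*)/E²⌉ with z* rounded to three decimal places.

n = 512

The 95% critical value is z* = 1.960.
p*(1−p*) = 0.2464.
(z*)²·p*(1−p*)/E² = 3.841600·0.2464/0.001849 = 511.936.
⌈511.936⌉ = 512.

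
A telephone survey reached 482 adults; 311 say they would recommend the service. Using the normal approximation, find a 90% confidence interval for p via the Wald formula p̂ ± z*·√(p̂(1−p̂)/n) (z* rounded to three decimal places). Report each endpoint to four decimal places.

(0.6094, 0.6811)

Sample proportion p̂ = 311/482 = 0.64523.
SE = √(p̂(1−p̂)/n) = √(0.228909/482) = 0.021793.
The 90% critical value is z* = 1.645.
Margin = 1.645·0.021793 = 0.03585.
Interval: 0.64523 ± 0.03585 → (0.6094, 0.6811).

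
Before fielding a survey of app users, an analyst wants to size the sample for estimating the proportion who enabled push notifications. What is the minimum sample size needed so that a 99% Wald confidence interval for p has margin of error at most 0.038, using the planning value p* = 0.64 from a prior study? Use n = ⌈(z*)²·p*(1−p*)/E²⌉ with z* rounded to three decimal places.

n = 1059

For 99% confidence, z* = 2.576.
p*(1−p*) = 0.64·0.36 = 0.2304.
(z*)²·p*(1−p*)/E² = 6.635776·0.2304/0.001444 = 1058.783.
⌈1058.783⌉ = 1059.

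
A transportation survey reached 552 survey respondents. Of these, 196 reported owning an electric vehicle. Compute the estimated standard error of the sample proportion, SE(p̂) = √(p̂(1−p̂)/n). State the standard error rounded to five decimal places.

SE = 0.02037

Sample proportion p̂ = 196/552 = 0.35507.
p̂(1−p̂) = 0.35507·0.64493 = 0.228995.
Dividing by n and taking the root: √0.000414846 = 0.02037.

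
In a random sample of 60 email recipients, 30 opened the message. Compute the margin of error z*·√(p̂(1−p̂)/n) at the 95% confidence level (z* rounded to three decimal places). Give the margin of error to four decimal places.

Sample proportion p̂ = 30/60 = 0.50000.
Standard error of p̂: √(0.250000/60) = √0.004166667 = 0.064550.
z* = 1.960 at the 95% level.
Margin of error = z*·SE = 1.960 × 0.064550 = 0.1265.

ME = 0.1265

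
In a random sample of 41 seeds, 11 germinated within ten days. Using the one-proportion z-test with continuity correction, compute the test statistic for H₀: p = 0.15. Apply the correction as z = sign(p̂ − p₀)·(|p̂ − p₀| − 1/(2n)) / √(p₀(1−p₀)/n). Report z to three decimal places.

The sample proportion is 11/41 = 0.26829. p̂ − p₀ = 0.118293.
1/(2n) = 0.012195.
Corrected numerator: |0.118293| − 0.012195 = 0.106098.
SE₀ = √(0.15·0.85/41) = 0.055765.
z = (+)0.106098/0.055765 = 1.903.

z = 1.903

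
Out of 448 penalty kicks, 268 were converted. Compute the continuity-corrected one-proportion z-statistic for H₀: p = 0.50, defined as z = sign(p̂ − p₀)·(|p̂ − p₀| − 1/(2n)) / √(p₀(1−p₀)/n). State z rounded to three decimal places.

The sample proportion is 268/448 = 0.59821. p̂ − p₀ = 0.098214.
1/(2n) = 0.001116.
Corrected numerator: |0.098214| − 0.001116 = 0.097098.
SE₀ = √(0.50·0.50/448) = 0.023623.
z = (+)0.097098/0.023623 = 4.110.

z = 4.110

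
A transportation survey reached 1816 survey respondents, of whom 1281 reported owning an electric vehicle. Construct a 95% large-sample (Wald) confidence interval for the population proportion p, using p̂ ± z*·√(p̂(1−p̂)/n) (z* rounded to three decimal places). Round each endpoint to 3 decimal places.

p̂ = 1281/1816 = 0.70540.
SE = √(p̂(1−p̂)/n) = √(0.207812/1816) = 0.010697.
For 95% confidence, z* = 1.960.
Margin = 1.960·0.010697 = 0.02097.
Interval: 0.70540 ± 0.02097 → (0.684, 0.726).

(0.684, 0.726)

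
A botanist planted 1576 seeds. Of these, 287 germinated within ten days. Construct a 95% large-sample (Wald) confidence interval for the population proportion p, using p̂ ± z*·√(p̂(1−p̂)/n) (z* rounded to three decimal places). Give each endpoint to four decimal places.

Sample proportion p̂ = 287/1576 = 0.18211.
SE = √(p̂(1−p̂)/n) = √(0.148944/1576) = 0.009721.
For 95% confidence, z* = 1.960.
Margin of error: 1.960 × 0.009721 = 0.01905.
So the interval runs from 0.1631 to 0.2012.

(0.1631, 0.2012)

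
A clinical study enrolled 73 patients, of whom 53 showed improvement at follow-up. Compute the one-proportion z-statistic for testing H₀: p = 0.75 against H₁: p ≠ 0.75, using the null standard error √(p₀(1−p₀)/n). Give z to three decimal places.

With x = 53 successes in n = 73, p̂ = 0.72603.
Under H₀, SE = √(p₀(1−p₀)/n) = √(0.75·0.25/73) = √0.002568493 = 0.050680.
z = (p̂ − p₀)/SE = (0.72603 − 0.75)/0.050680 = -0.473.

z = -0.473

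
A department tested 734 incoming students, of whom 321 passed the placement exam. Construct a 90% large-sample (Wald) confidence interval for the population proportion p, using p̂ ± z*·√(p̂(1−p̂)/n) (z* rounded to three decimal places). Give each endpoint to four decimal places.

The sample proportion is 321/734 = 0.43733.
Standard error of p̂: √(0.246072/734) = √0.000335249 = 0.018310.
z* = 1.645 at the 90% level.
Margin of error: 1.645 × 0.018310 = 0.03012.
So the interval runs from 0.4072 to 0.4674.

(0.4072, 0.4674)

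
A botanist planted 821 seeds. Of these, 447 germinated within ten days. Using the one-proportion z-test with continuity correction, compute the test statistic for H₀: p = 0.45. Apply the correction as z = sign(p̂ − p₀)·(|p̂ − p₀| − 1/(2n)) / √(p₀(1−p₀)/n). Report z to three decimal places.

z = 5.405

The sample proportion is 447/821 = 0.54446. p̂ − p₀ = 0.094458.
1/(2n) = 0.000609.
Corrected numerator: |0.094458| − 0.000609 = 0.093849.
Null standard error: √(0.45·0.55/821) = √0.000301462 = 0.017363.
z = (+)0.093849/0.017363 = 5.405.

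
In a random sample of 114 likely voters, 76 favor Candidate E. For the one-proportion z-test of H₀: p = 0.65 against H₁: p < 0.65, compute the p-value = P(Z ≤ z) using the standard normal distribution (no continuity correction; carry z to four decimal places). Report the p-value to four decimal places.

With x = 76 successes in n = 114, p̂ = 0.66667.
Null standard error: √(0.65·0.35/114) = √0.001995614 = 0.044672.
z = (p̂ − p₀)/SE = (76/114 − 0.65)/0.044672 ≈ 0.3731.
From the standard normal, P(Z ≤ z) = 0.6455.

p-value = 0.6455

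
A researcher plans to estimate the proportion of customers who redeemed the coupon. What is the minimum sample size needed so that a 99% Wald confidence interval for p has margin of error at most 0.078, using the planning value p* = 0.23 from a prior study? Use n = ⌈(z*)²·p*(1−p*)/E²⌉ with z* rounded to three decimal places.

n = 194

The 99% critical value is z* = 2.576.
p*(1−p*) = 0.23·0.77 = 0.1771.
Required n before rounding: 6.635776 × 0.1771 / 0.078² = 193.162.
⌈193.162⌉ = 194.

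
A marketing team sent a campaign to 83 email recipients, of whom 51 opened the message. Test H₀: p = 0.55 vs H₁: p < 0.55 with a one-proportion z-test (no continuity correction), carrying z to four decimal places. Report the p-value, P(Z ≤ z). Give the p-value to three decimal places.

The sample proportion is 51/83 = 0.61446.
SE₀ = √(0.55·0.45/83) = 0.054607.
Test statistic (full precision, shown to 4 dp): z = (51/83 − 0.55)/SE₀ ≈ 1.1804.
p-value = P(Z ≤ z) with z = 1.1804 → 0.881.

p-value = 0.881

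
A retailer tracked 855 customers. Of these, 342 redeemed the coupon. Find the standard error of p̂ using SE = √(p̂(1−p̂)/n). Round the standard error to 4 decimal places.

p̂ = 342/855 = 0.40000.
p̂(1−p̂) = 0.40000·0.60000 = 0.240000.
Dividing by n and taking the root: √0.000280702 = 0.0168.

SE = 0.0168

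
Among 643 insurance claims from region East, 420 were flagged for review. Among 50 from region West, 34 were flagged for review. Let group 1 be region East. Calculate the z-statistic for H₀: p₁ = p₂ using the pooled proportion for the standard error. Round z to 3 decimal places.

Sample proportions: p̂₁ = 420/643 = 0.65319 and p̂₂ = 34/50 = 0.68000.
Pooling: p̂ = 454/693 = 0.65512.
Pooled SE = √[0.2259370·0.02155521] ≈ 0.069786.
z = -0.02681/0.069786 = -0.384.

z = -0.384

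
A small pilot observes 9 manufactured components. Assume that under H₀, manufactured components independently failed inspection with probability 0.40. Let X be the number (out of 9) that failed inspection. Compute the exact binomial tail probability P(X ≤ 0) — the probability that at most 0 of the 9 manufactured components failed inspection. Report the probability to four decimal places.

X ~ Binomial(n=9, p=0.40).
P(X ≤ 0) = C(9,0)·0.40^0·0.60^9.
= 0.010078 = 0.0101.

P = 0.0101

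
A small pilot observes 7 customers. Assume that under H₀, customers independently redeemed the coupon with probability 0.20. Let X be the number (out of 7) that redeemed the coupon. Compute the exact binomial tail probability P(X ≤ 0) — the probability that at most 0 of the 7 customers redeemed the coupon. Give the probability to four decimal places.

P = 0.2097

X is binomial with n = 7 and p = 0.20.
P(X ≤ 0) = C(7,0)·0.20^0·0.80^7.
= 0.209715 = 0.2097.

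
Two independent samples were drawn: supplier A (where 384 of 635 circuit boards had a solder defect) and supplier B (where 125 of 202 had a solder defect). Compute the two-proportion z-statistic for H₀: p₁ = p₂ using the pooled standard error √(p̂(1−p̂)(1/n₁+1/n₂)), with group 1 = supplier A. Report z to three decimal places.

Sample proportions: p̂₁ = 384/635 = 0.60472 and p̂₂ = 125/202 = 0.61881.
Pooling: p̂ = 509/837 = 0.60812.
SE = √[p̂(1−p̂)(1/n₁+1/n₂)] = √[0.60812·0.39188·(1/635+1/202)] ≈ 0.039434.
z = -0.01409/0.039434 = -0.357.

z = -0.357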